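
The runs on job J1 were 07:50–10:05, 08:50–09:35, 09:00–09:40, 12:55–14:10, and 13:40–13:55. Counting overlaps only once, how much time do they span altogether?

3 h 30 min

Merged: 07:50-10:05, 12:55-14:10.
Lengths: 2 h 15 min + 1 h 15 min = 3 h 30 min.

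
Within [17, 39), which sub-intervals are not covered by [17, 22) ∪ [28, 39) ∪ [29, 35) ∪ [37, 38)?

The merged coverage is [17, 22), [28, 39).
Complement within [17, 39): [22, 28).

[22, 28)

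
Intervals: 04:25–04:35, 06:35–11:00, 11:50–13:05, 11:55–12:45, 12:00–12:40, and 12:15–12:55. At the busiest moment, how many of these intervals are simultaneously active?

4

Sweep endpoints in order; track running count of active intervals.
Peak of 4 reached at 12:15.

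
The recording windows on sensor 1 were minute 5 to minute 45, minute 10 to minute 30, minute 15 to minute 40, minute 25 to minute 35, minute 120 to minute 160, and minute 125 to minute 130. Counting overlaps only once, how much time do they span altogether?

80 minutes

Merged: minute 5 to minute 45, minute 120 to minute 160.
Lengths: 40 minutes + 40 minutes = 80 minutes.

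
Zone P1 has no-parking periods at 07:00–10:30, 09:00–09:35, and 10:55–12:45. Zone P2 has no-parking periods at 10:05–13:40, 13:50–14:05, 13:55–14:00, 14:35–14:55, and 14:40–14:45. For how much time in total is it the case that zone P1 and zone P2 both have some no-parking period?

2 h 15 min

Merge the first list: 07:00-10:30, 10:55-12:45.
Merge the second list: 10:05-13:40, 13:50-14:05, 14:35-14:55.
A ∩ B = 10:05-10:30, 10:55-12:45.
Total: 25 min + 1 h 50 min = 2 h 15 min.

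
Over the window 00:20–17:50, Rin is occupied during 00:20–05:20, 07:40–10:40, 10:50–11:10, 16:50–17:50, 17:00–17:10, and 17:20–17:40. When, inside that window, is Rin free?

05:20-07:40, 10:40-10:50, 11:10-16:50

The merged coverage is 00:20-05:20, 07:40-10:40, 10:50-11:10, 16:50-17:50.
Uncovered inside 00:20-17:50: 05:20-07:40, 10:40-10:50, 11:10-16:50.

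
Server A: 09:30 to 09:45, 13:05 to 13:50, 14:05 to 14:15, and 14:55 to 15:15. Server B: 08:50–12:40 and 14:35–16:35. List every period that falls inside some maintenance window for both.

09:30–09:45 meets the second set on 09:30–09:45.
13:05–13:50: no overlap with the second set.
14:05–14:15: no overlap with the second set.
14:55–15:15 meets the second set on 14:55–15:15.

09:30–09:45, 14:55–15:15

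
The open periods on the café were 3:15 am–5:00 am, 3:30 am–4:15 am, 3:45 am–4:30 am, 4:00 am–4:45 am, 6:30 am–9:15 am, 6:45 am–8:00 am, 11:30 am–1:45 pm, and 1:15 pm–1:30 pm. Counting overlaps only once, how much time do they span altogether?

6 h 45 min

Merged: 3:15 am-5:00 am, 6:30 am-9:15 am, 11:30 am-1:45 pm.
Lengths: 1 h 45 min + 2 h 45 min + 2 h 15 min = 6 h 45 min.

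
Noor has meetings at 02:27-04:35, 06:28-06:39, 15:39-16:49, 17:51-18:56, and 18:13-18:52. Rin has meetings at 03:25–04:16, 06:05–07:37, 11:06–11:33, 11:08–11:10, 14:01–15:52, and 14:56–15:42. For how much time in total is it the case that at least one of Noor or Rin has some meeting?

First set merges to 02:27–04:35, 06:28–06:39, 15:39–16:49, 17:51–18:56.
Second set merges to 03:25–04:16, 06:05–07:37, 11:06–11:33, 14:01–15:52.
A ∪ B = 02:27–04:35, 06:05–07:37, 11:06–11:33, 14:01–16:49, 17:51–18:56.
Total: 2 h 8 min + 1 h 32 min + 27 min + 2 h 48 min + 1 h 5 min = 8 h.

8 h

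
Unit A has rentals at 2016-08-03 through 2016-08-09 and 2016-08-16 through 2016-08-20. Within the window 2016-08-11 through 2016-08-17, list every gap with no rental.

2016-08-11 through 2016-08-15

Covered (merged): 2016-08-03 through 2016-08-09, 2016-08-16 through 2016-08-20.
Gaps within 2016-08-11 through 2016-08-17: 2016-08-11 through 2016-08-15.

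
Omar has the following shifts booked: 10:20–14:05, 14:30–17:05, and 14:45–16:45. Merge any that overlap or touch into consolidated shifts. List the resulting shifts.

14:30–17:05 is disjoint → start new block.
14:45–16:45 overlaps/touches 14:30–17:05 → extend to 14:30–17:05.

10:20–14:05, 14:30–17:05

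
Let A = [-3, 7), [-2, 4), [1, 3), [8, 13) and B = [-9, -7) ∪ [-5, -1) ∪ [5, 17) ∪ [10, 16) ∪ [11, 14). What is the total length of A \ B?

6

A, merged: [-3, 7), [8, 13).
B, merged: [-9, -7), [-5, -1), [5, 17).
A \ B = [-1, 5).
Total: 6.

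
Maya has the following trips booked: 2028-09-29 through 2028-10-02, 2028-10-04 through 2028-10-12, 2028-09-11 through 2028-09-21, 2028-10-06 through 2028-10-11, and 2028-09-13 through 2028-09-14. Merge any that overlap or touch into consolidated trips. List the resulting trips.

2028-09-11 through 2028-09-21, 2028-09-29 through 2028-10-02, 2028-10-04 through 2028-10-12

Sort by start: 2028-09-11 through 2028-09-21, 2028-09-13 through 2028-09-14, 2028-09-29 through 2028-10-02, 2028-10-04 through 2028-10-12, 2028-10-06 through 2028-10-11.
2028-09-13 through 2028-09-14 overlaps/touches 2028-09-11 through 2028-09-21 → extend to 2028-09-11 through 2028-09-21.
2028-09-29 through 2028-10-02 is disjoint → start new block.
2028-10-04 through 2028-10-12 is disjoint → start new block.
2028-10-06 through 2028-10-11 overlaps/touches 2028-10-04 through 2028-10-12 → extend to 2028-10-04 through 2028-10-12.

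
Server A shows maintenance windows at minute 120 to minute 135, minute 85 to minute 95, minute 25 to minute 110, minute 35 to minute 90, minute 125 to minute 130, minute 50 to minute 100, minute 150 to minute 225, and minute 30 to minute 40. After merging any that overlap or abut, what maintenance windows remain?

minute 25 to minute 110, minute 120 to minute 135, minute 150 to minute 225

Sort by start: minute 25 to minute 110, minute 30 to minute 40, minute 35 to minute 90, minute 50 to minute 100, minute 85 to minute 95, minute 120 to minute 135, minute 125 to minute 130, minute 150 to minute 225.
minute 30 to minute 40 overlaps/touches minute 25 to minute 110 → extend to minute 25 to minute 110.
minute 35 to minute 90 overlaps/touches minute 25 to minute 110 → extend to minute 25 to minute 110.
minute 50 to minute 100 overlaps/touches minute 25 to minute 110 → extend to minute 25 to minute 110.
minute 85 to minute 95 overlaps/touches minute 25 to minute 110 → extend to minute 25 to minute 110.
minute 120 to minute 135 is disjoint → start new block.
minute 125 to minute 130 overlaps/touches minute 120 to minute 135 → extend to minute 120 to minute 135.
minute 150 to minute 225 is disjoint → start new block.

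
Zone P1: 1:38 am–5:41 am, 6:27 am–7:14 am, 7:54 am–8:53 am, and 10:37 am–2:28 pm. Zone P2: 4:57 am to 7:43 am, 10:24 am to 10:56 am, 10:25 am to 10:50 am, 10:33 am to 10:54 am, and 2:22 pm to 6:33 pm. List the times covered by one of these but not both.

Merge the second list: 4:57 am–7:43 am, 10:24 am–10:56 am, 2:22 pm–6:33 pm.
A but not B: 1:38 am–4:57 am, 7:54 am–8:53 am, 10:56 am–2:22 pm.
B but not A: 5:41 am–6:27 am, 7:14 am–7:43 am, 10:24 am–10:37 am, 2:28 pm–6:33 pm.
Combining gives A △ B.

1:38 am–4:57 am, 5:41 am–6:27 am, 7:14 am–7:43 am, 7:54 am–8:53 am, 10:24 am–10:37 am, 10:56 am–2:22 pm, 2:28 pm–6:33 pm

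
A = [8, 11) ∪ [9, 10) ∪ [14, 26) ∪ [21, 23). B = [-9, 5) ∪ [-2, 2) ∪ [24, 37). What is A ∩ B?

[24, 26)

Merge the first list: [8, 11), [14, 26).
Merge the second list: [-9, 5), [24, 37).
[8, 11) meets no B interval.
[14, 26) ∩ B → [24, 26).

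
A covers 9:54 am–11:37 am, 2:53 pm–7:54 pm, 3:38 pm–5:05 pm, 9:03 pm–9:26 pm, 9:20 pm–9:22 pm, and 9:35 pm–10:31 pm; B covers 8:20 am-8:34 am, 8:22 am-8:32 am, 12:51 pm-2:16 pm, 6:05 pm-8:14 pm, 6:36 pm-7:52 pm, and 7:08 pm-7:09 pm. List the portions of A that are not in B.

A, merged: 9:54 am–11:37 am, 2:53 pm–7:54 pm, 9:03 pm–9:26 pm, 9:35 pm–10:31 pm.
B, merged: 8:20 am–8:34 am, 12:51 pm–2:16 pm, 6:05 pm–8:14 pm.
9:54 am–11:37 am is untouched.
2:53 pm–7:54 pm with B removed leaves 2:53 pm–6:05 pm.
9:03 pm–9:26 pm is untouched.
9:35 pm–10:31 pm is untouched.

9:54 am–11:37 am, 2:53 pm–6:05 pm, 9:03 pm–9:26 pm, 9:35 pm–10:31 pm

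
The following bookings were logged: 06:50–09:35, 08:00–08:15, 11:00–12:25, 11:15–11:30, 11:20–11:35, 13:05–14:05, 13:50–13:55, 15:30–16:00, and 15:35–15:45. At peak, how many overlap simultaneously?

Sweep endpoints in order; track running count of active intervals.
Peak of 3 reached at 11:20.

3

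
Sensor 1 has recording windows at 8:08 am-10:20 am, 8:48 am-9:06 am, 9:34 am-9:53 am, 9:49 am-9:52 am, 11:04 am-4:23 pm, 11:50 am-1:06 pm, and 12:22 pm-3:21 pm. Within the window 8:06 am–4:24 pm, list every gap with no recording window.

8:06 am–8:08 am, 10:20 am–11:04 am, 4:23 pm–4:24 pm

Covered (merged): 8:08 am–10:20 am, 11:04 am–4:23 pm.
Gaps within 8:06 am–4:24 pm: 8:06 am–8:08 am, 10:20 am–11:04 am, 4:23 pm–4:24 pm.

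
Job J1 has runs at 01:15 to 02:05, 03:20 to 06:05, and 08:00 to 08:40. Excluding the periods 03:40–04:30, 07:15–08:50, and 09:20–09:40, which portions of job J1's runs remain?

01:15-02:05 is untouched.
03:20-06:05 with B removed leaves 03:20-03:40, 04:30-06:05.
08:00-08:40 lies entirely inside B → drops out.

01:15-02:05, 03:20-03:40, 04:30-06:05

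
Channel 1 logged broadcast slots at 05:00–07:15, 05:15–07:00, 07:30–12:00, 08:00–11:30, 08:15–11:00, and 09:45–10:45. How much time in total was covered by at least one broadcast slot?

6 h 45 min

Merged: 05:00–07:15, 07:30–12:00.
Lengths: 2 h 15 min + 4 h 30 min = 6 h 45 min.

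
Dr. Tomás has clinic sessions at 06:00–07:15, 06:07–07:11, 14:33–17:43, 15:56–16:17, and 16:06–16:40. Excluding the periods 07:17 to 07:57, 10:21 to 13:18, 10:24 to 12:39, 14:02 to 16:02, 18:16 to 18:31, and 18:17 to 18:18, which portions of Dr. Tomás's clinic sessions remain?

First set merges to 06:00–07:15, 14:33–17:43.
Second set merges to 07:17–07:57, 10:21–13:18, 14:02–16:02, 18:16–18:31.
06:00–07:15: no B overlap → unchanged.
14:33–17:43 minus B → 16:02–17:43.

06:00–07:15, 16:02–17:43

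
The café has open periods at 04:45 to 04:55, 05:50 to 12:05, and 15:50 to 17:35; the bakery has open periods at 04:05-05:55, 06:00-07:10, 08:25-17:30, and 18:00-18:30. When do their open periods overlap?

04:45–04:55 ∩ B → 04:45–04:55.
05:50–12:05 ∩ B → 05:50–05:55, 06:00–07:10, 08:25–12:05.
15:50–17:35 ∩ B → 15:50–17:30.

04:45–04:55, 05:50–05:55, 06:00–07:10, 08:25–12:05, 15:50–17:30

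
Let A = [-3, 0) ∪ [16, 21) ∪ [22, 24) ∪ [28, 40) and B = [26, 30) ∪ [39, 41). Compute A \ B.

[-3, 0): no B overlap → unchanged.
[16, 21): no B overlap → unchanged.
[22, 24): no B overlap → unchanged.
[28, 40) minus B → [30, 39).

[-3, 0) ∪ [16, 21) ∪ [22, 24) ∪ [30, 39)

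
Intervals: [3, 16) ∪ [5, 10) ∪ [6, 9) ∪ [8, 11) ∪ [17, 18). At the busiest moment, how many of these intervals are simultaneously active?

4

At 8, 4 of the intervals are simultaneously active.
No point has more.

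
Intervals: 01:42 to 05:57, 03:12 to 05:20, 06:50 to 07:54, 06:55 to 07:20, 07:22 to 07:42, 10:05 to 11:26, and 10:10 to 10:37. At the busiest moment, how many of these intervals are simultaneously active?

Walk the sorted start/end points keeping a running depth.
The depth first hits 2 at 03:12.

2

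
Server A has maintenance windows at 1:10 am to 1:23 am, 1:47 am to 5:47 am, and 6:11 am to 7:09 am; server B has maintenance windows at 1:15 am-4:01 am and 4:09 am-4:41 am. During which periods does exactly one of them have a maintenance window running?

A \ B = 1:10 am–1:15 am, 4:01 am–4:09 am, 4:41 am–5:47 am, 6:11 am–7:09 am.
B \ A = 1:23 am–1:47 am.
Union of the two gives the symmetric difference.

1:10 am–1:15 am, 1:23 am–1:47 am, 4:01 am–4:09 am, 4:41 am–5:47 am, 6:11 am–7:09 am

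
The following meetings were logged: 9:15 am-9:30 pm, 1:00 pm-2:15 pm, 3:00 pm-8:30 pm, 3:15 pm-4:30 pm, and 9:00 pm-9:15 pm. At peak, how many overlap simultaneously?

3

Walk the sorted start/end points keeping a running depth.
The depth first hits 3 at 3:15 pm.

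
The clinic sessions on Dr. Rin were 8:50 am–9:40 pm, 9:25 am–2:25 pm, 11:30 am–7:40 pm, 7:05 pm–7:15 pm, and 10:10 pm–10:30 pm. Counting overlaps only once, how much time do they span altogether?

13 h 10 min

Merged: 8:50 am–9:40 pm, 10:10 pm–10:30 pm.
Lengths: 12 h 50 min + 20 min = 13 h 10 min.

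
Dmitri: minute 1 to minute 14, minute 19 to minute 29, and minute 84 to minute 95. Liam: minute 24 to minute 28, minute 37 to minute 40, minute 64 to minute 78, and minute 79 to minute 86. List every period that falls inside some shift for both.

minute 24 to minute 28, minute 84 to minute 86

minute 1 to minute 14 meets no B interval.
minute 19 to minute 29 ∩ B → minute 24 to minute 28.
minute 84 to minute 95 ∩ B → minute 84 to minute 86.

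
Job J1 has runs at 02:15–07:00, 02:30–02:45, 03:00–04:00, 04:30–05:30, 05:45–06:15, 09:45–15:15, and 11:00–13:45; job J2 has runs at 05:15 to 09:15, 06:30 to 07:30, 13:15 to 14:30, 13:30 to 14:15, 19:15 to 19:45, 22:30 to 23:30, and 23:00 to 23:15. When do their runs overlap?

05:15–07:00, 13:15–14:30

First set merges to 02:15–07:00, 09:45–15:15.
Second set merges to 05:15–09:15, 13:15–14:30, 19:15–19:45, 22:30–23:30.
02:15–07:00 overlaps B on 05:15–07:00.
09:45–15:15 overlaps B on 13:15–14:30.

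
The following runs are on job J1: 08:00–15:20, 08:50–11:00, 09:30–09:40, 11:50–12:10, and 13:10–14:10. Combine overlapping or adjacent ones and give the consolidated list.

08:50–11:00 overlaps/touches 08:00–15:20 → extend to 08:00–15:20.
09:30–09:40 overlaps/touches 08:00–15:20 → extend to 08:00–15:20.
11:50–12:10 overlaps/touches 08:00–15:20 → extend to 08:00–15:20.
13:10–14:10 overlaps/touches 08:00–15:20 → extend to 08:00–15:20.

08:00–15:20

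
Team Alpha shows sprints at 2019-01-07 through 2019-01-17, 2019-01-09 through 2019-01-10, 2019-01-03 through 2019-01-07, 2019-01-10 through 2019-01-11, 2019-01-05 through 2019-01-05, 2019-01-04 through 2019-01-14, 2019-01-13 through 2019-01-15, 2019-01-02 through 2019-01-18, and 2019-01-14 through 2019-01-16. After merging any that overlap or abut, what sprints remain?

2019-01-02 through 2019-01-18

Sort by start: 2019-01-02 through 2019-01-18, 2019-01-03 through 2019-01-07, 2019-01-04 through 2019-01-14, 2019-01-05 through 2019-01-05, 2019-01-07 through 2019-01-17, 2019-01-09 through 2019-01-10, 2019-01-10 through 2019-01-11, 2019-01-13 through 2019-01-15, 2019-01-14 through 2019-01-16.
2019-01-03 through 2019-01-07 overlaps/touches 2019-01-02 through 2019-01-18 → extend to 2019-01-02 through 2019-01-18.
2019-01-04 through 2019-01-14 overlaps/touches 2019-01-02 through 2019-01-18 → extend to 2019-01-02 through 2019-01-18.
2019-01-05 through 2019-01-05 overlaps/touches 2019-01-02 through 2019-01-18 → extend to 2019-01-02 through 2019-01-18.
2019-01-07 through 2019-01-17 overlaps/touches 2019-01-02 through 2019-01-18 → extend to 2019-01-02 through 2019-01-18.
2019-01-09 through 2019-01-10 overlaps/touches 2019-01-02 through 2019-01-18 → extend to 2019-01-02 through 2019-01-18.
2019-01-10 through 2019-01-11 overlaps/touches 2019-01-02 through 2019-01-18 → extend to 2019-01-02 through 2019-01-18.
2019-01-13 through 2019-01-15 overlaps/touches 2019-01-02 through 2019-01-18 → extend to 2019-01-02 through 2019-01-18.
2019-01-14 through 2019-01-16 overlaps/touches 2019-01-02 through 2019-01-18 → extend to 2019-01-02 through 2019-01-18.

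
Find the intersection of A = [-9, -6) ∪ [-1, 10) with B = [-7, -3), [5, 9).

[-7, -6) ∪ [5, 9)

[-9, -6) overlaps B on [-7, -6).
[-1, 10) overlaps B on [5, 9).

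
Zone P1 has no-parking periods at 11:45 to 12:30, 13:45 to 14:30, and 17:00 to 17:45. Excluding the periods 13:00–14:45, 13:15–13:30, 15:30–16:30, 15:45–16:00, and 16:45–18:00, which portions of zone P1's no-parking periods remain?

11:45–12:30

Merge the second list: 13:00–14:45, 15:30–16:30, 16:45–18:00.
11:45–12:30: nothing removed.
13:45–14:30: entirely removed.
17:00–17:45: entirely removed.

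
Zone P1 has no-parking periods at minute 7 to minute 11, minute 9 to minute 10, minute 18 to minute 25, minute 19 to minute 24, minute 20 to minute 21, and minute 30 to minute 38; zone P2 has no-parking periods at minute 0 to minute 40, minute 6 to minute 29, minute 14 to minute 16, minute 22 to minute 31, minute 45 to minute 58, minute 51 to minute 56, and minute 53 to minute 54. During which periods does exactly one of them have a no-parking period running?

Merge the first list: minute 7 to minute 11, minute 18 to minute 25, minute 30 to minute 38.
Merge the second list: minute 0 to minute 40, minute 45 to minute 58.
A but not B: none.
B but not A: minute 0 to minute 7, minute 11 to minute 18, minute 25 to minute 30, minute 38 to minute 40, minute 45 to minute 58.
Combining gives A △ B.

minute 0 to minute 7, minute 11 to minute 18, minute 25 to minute 30, minute 38 to minute 40, minute 45 to minute 58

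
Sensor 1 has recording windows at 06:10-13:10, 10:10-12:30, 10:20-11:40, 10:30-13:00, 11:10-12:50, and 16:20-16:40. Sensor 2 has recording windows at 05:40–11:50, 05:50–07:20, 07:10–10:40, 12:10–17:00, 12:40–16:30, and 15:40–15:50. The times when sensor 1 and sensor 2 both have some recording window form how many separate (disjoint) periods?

3

First set merges to 06:10-13:10, 16:20-16:40.
Second set merges to 05:40-11:50, 12:10-17:00.
A ∩ B = 06:10-11:50, 12:10-13:10, 16:20-16:40.
That is 3 disjoint pieces.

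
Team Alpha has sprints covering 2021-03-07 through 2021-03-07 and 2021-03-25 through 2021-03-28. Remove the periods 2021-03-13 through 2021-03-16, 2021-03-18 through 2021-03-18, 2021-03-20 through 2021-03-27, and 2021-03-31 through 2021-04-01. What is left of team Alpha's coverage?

2021-03-07 through 2021-03-07, 2021-03-28 through 2021-03-28

2021-03-07 through 2021-03-07: nothing removed.
2021-03-25 through 2021-03-28 \ B = 2021-03-28 through 2021-03-28.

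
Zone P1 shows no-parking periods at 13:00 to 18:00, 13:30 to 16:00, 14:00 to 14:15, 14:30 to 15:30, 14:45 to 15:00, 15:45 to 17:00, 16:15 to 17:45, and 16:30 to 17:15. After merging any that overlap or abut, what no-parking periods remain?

13:30-16:00 overlaps/touches 13:00-18:00 → extend to 13:00-18:00.
14:00-14:15 overlaps/touches 13:00-18:00 → extend to 13:00-18:00.
14:30-15:30 overlaps/touches 13:00-18:00 → extend to 13:00-18:00.
14:45-15:00 overlaps/touches 13:00-18:00 → extend to 13:00-18:00.
15:45-17:00 overlaps/touches 13:00-18:00 → extend to 13:00-18:00.
16:15-17:45 overlaps/touches 13:00-18:00 → extend to 13:00-18:00.
16:30-17:15 overlaps/touches 13:00-18:00 → extend to 13:00-18:00.

13:00-18:00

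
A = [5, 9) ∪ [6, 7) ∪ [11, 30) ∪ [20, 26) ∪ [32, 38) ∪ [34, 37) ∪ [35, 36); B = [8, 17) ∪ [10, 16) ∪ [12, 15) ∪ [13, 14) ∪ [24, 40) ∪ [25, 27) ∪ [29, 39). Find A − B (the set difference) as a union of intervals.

[5, 8) ∪ [17, 24)

A, merged: [5, 9), [11, 30), [32, 38).
B, merged: [8, 17), [24, 40).
[5, 9) \ B = [5, 8).
[11, 30) \ B = [17, 24).
[32, 38): entirely removed.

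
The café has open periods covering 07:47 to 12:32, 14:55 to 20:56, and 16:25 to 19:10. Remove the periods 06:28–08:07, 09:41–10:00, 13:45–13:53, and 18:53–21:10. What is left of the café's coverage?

A, merged: 07:47–12:32, 14:55–20:56.
07:47–12:32 \ B = 08:07–09:41, 10:00–12:32.
14:55–20:56 \ B = 14:55–18:53.

08:07–09:41, 10:00–12:32, 14:55–18:53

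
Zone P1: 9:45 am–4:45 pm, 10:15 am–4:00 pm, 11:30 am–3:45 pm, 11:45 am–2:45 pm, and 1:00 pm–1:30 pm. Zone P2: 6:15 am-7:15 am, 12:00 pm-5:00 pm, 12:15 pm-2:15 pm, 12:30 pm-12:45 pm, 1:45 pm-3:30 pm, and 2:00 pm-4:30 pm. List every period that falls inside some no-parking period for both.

12:00 pm–4:45 pm

Merge the first list: 9:45 am–4:45 pm.
Merge the second list: 6:15 am–7:15 am, 12:00 pm–5:00 pm.
9:45 am–4:45 pm overlaps B on 12:00 pm–4:45 pm.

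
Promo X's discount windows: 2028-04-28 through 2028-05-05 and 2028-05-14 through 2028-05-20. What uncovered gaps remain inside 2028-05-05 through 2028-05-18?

2028-05-06 through 2028-05-13

The merged coverage is 2028-04-28 through 2028-05-05, 2028-05-14 through 2028-05-20.
Gaps within 2028-05-05 through 2028-05-18: 2028-05-06 through 2028-05-13.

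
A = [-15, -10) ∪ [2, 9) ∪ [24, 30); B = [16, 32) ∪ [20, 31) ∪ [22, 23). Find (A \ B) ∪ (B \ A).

[-15, -10) ∪ [2, 9) ∪ [16, 24) ∪ [30, 32)

Second set merges to [16, 32).
A but not B: [-15, -10), [2, 9).
B but not A: [16, 24), [30, 32).
Combining gives A △ B.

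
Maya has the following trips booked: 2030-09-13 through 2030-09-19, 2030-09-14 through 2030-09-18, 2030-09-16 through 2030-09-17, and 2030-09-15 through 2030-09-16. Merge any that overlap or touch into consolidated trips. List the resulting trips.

2030-09-13 through 2030-09-19

Sort by start: 2030-09-13 through 2030-09-19, 2030-09-14 through 2030-09-18, 2030-09-15 through 2030-09-16, 2030-09-16 through 2030-09-17.
2030-09-14 through 2030-09-18 overlaps/touches 2030-09-13 through 2030-09-19 → extend to 2030-09-13 through 2030-09-19.
2030-09-15 through 2030-09-16 overlaps/touches 2030-09-13 through 2030-09-19 → extend to 2030-09-13 through 2030-09-19.
2030-09-16 through 2030-09-17 overlaps/touches 2030-09-13 through 2030-09-19 → extend to 2030-09-13 through 2030-09-19.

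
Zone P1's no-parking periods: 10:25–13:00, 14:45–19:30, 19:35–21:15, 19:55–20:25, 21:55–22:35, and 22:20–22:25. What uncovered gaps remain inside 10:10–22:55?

The merged coverage is 10:25-13:00, 14:45-19:30, 19:35-21:15, 21:55-22:35.
Gaps within 10:10-22:55: 10:10-10:25, 13:00-14:45, 19:30-19:35, 21:15-21:55, 22:35-22:55.

10:10-10:25, 13:00-14:45, 19:30-19:35, 21:15-21:55, 22:35-22:55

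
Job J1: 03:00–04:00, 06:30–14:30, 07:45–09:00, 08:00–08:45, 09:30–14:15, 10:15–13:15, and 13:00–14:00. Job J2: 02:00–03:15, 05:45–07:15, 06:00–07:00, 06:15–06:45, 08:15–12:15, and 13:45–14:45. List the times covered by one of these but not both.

02:00–03:00, 03:15–04:00, 05:45–06:30, 07:15–08:15, 12:15–13:45, 14:30–14:45

Merge the first list: 03:00–04:00, 06:30–14:30.
Merge the second list: 02:00–03:15, 05:45–07:15, 08:15–12:15, 13:45–14:45.
A but not B: 03:15–04:00, 07:15–08:15, 12:15–13:45.
B but not A: 02:00–03:00, 05:45–06:30, 14:30–14:45.
Combining gives A △ B.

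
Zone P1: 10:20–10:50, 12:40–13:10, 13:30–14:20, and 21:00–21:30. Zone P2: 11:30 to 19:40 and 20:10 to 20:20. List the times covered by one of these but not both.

10:20-10:50, 11:30-12:40, 13:10-13:30, 14:20-19:40, 20:10-20:20, 21:00-21:30

Only in the first: 10:20-10:50, 21:00-21:30.
Only in the second: 11:30-12:40, 13:10-13:30, 14:20-19:40, 20:10-20:20.
Together these are the periods covered by exactly one.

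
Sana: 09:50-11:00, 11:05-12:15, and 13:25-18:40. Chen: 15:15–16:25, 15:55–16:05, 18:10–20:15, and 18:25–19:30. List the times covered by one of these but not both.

09:50-11:00, 11:05-12:15, 13:25-15:15, 16:25-18:10, 18:40-20:15

B, merged: 15:15-16:25, 18:10-20:15.
A but not B: 09:50-11:00, 11:05-12:15, 13:25-15:15, 16:25-18:10.
B but not A: 18:40-20:15.
Combining gives A △ B.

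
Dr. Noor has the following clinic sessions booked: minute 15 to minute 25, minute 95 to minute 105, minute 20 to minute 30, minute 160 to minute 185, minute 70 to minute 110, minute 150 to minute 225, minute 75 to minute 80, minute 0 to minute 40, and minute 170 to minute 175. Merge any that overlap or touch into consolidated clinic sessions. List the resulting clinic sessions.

minute 0 to minute 40, minute 70 to minute 110, minute 150 to minute 225

Sort by start: minute 0 to minute 40, minute 15 to minute 25, minute 20 to minute 30, minute 70 to minute 110, minute 75 to minute 80, minute 95 to minute 105, minute 150 to minute 225, minute 160 to minute 185, minute 170 to minute 175.
minute 15 to minute 25 overlaps/touches minute 0 to minute 40 → extend to minute 0 to minute 40.
minute 20 to minute 30 overlaps/touches minute 0 to minute 40 → extend to minute 0 to minute 40.
minute 70 to minute 110 is disjoint → start new block.
minute 75 to minute 80 overlaps/touches minute 70 to minute 110 → extend to minute 70 to minute 110.
minute 95 to minute 105 overlaps/touches minute 70 to minute 110 → extend to minute 70 to minute 110.
minute 150 to minute 225 is disjoint → start new block.
minute 160 to minute 185 overlaps/touches minute 150 to minute 225 → extend to minute 150 to minute 225.
minute 170 to minute 175 overlaps/touches minute 150 to minute 225 → extend to minute 150 to minute 225.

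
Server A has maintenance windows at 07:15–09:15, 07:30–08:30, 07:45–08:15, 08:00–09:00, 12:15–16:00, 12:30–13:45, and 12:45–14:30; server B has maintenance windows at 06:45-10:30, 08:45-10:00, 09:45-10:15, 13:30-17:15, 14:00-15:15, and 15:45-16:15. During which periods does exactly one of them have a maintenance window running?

A, merged: 07:15–09:15, 12:15–16:00.
B, merged: 06:45–10:30, 13:30–17:15.
A but not B: 12:15–13:30.
B but not A: 06:45–07:15, 09:15–10:30, 16:00–17:15.
Combining gives A △ B.

06:45–07:15, 09:15–10:30, 12:15–13:30, 16:00–17:15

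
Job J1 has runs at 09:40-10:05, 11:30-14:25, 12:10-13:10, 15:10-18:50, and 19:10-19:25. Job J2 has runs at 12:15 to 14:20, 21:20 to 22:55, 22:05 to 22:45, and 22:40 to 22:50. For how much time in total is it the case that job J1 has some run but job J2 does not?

5 h 10 min

First set merges to 09:40-10:05, 11:30-14:25, 15:10-18:50, 19:10-19:25.
Second set merges to 12:15-14:20, 21:20-22:55.
A \ B = 09:40-10:05, 11:30-12:15, 14:20-14:25, 15:10-18:50, 19:10-19:25.
Total: 25 min + 45 min + 5 min + 3 h 40 min + 15 min = 5 h 10 min.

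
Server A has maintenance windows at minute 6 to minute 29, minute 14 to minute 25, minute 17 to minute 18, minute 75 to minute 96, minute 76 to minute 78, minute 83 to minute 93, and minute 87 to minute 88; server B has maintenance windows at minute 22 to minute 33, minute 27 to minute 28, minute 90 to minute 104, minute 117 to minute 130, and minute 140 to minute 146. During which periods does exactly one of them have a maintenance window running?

Merge the first list: minute 6 to minute 29, minute 75 to minute 96.
Merge the second list: minute 22 to minute 33, minute 90 to minute 104, minute 117 to minute 130, minute 140 to minute 146.
A but not B: minute 6 to minute 22, minute 75 to minute 90.
B but not A: minute 29 to minute 33, minute 96 to minute 104, minute 117 to minute 130, minute 140 to minute 146.
Combining gives A △ B.

minute 6 to minute 22, minute 29 to minute 33, minute 75 to minute 90, minute 96 to minute 104, minute 117 to minute 130, minute 140 to minute 146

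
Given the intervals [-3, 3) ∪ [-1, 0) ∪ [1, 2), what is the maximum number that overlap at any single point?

2

Walk the sorted start/end points keeping a running depth.
The depth first hits 2 at -1.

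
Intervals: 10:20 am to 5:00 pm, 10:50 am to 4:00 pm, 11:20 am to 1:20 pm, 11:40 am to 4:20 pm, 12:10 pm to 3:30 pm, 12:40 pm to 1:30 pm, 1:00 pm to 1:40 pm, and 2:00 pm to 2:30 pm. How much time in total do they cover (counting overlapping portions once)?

6 h 40 min

Merged: 10:20 am–5:00 pm.
Length: 6 h 40 min.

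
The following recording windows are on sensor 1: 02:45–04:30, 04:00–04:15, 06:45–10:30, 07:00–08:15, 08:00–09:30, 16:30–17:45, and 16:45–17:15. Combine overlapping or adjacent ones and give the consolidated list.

04:00–04:15 overlaps/touches 02:45–04:30 → extend to 02:45–04:30.
06:45–10:30 is disjoint → start new block.
07:00–08:15 overlaps/touches 06:45–10:30 → extend to 06:45–10:30.
08:00–09:30 overlaps/touches 06:45–10:30 → extend to 06:45–10:30.
16:30–17:45 is disjoint → start new block.
16:45–17:15 overlaps/touches 16:30–17:45 → extend to 16:30–17:45.

02:45–04:30, 06:45–10:30, 16:30–17:45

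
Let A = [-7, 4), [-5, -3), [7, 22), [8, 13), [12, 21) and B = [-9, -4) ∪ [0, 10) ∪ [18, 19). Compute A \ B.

Merge the first list: [-7, 4), [7, 22).
[-7, 4) \ B = [-4, 0).
[7, 22) \ B = [10, 18), [19, 22).

[-4, 0) ∪ [10, 18) ∪ [19, 22)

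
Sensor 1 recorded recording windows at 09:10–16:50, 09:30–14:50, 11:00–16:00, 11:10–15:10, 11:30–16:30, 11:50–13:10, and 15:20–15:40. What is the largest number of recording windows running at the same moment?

6

Walk the sorted start/end points keeping a running depth.
The depth first hits 6 at 11:50.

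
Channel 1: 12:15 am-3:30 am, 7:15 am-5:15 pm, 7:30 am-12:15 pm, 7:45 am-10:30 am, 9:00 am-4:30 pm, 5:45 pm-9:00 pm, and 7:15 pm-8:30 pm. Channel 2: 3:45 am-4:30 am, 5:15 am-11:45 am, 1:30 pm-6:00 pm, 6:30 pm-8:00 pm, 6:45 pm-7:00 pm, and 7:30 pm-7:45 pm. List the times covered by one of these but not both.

First set merges to 12:15 am–3:30 am, 7:15 am–5:15 pm, 5:45 pm–9:00 pm.
Second set merges to 3:45 am–4:30 am, 5:15 am–11:45 am, 1:30 pm–6:00 pm, 6:30 pm–8:00 pm.
Only in the first: 12:15 am–3:30 am, 11:45 am–1:30 pm, 6:00 pm–6:30 pm, 8:00 pm–9:00 pm.
Only in the second: 3:45 am–4:30 am, 5:15 am–7:15 am, 5:15 pm–5:45 pm.
Together these are the periods covered by exactly one.

12:15 am–3:30 am, 3:45 am–4:30 am, 5:15 am–7:15 am, 11:45 am–1:30 pm, 5:15 pm–5:45 pm, 6:00 pm–6:30 pm, 8:00 pm–9:00 pm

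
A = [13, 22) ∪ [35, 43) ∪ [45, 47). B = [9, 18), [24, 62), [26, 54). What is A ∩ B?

Merge the second list: [9, 18), [24, 62).
[13, 22) meets the second set on [13, 18).
[35, 43) meets the second set on [35, 43).
[45, 47) meets the second set on [45, 47).

[13, 18) ∪ [35, 43) ∪ [45, 47)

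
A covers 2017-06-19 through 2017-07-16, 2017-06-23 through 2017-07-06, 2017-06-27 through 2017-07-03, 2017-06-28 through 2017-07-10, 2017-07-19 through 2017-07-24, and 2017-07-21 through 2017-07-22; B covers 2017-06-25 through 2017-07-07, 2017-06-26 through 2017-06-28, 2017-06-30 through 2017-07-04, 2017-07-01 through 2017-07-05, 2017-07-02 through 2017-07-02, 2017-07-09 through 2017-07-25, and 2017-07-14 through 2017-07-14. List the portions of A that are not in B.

Merge the first list: 2017-06-19 through 2017-07-16, 2017-07-19 through 2017-07-24.
Merge the second list: 2017-06-25 through 2017-07-07, 2017-07-09 through 2017-07-25.
2017-06-19 through 2017-07-16 \ B = 2017-06-19 through 2017-06-24, 2017-07-08 through 2017-07-08.
2017-07-19 through 2017-07-24: entirely removed.

2017-06-19 through 2017-06-24, 2017-07-08 through 2017-07-08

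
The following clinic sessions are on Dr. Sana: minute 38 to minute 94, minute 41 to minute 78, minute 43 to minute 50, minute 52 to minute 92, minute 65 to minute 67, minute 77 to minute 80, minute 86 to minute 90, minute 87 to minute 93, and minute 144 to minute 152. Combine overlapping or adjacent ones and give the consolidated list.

minute 41 to minute 78 overlaps/touches minute 38 to minute 94 → extend to minute 38 to minute 94.
minute 43 to minute 50 overlaps/touches minute 38 to minute 94 → extend to minute 38 to minute 94.
minute 52 to minute 92 overlaps/touches minute 38 to minute 94 → extend to minute 38 to minute 94.
minute 65 to minute 67 overlaps/touches minute 38 to minute 94 → extend to minute 38 to minute 94.
minute 77 to minute 80 overlaps/touches minute 38 to minute 94 → extend to minute 38 to minute 94.
minute 86 to minute 90 overlaps/touches minute 38 to minute 94 → extend to minute 38 to minute 94.
minute 87 to minute 93 overlaps/touches minute 38 to minute 94 → extend to minute 38 to minute 94.
minute 144 to minute 152 is disjoint → start new block.

minute 38 to minute 94, minute 144 to minute 152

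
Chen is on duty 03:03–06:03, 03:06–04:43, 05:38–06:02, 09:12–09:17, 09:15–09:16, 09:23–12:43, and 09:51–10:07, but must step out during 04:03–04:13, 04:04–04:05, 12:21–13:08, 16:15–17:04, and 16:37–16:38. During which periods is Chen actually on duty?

A, merged: 03:03–06:03, 09:12–09:17, 09:23–12:43.
B, merged: 04:03–04:13, 12:21–13:08, 16:15–17:04.
03:03–06:03 \ B = 03:03–04:03, 04:13–06:03.
09:12–09:17: nothing removed.
09:23–12:43 \ B = 09:23–12:21.

03:03–04:03, 04:13–06:03, 09:12–09:17, 09:23–12:21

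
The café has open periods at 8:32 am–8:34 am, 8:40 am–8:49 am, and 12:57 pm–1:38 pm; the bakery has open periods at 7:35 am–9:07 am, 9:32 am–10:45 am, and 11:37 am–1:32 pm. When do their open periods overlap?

8:32 am-8:34 am meets the second set on 8:32 am-8:34 am.
8:40 am-8:49 am meets the second set on 8:40 am-8:49 am.
12:57 pm-1:38 pm meets the second set on 12:57 pm-1:32 pm.

8:32 am-8:34 am, 8:40 am-8:49 am, 12:57 pm-1:32 pm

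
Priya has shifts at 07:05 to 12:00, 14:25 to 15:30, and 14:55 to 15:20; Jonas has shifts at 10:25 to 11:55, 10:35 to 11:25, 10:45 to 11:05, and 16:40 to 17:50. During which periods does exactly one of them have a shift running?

07:05-10:25, 11:55-12:00, 14:25-15:30, 16:40-17:50

First set merges to 07:05-12:00, 14:25-15:30.
Second set merges to 10:25-11:55, 16:40-17:50.
A \ B = 07:05-10:25, 11:55-12:00, 14:25-15:30.
B \ A = 16:40-17:50.
Union of the two gives the symmetric difference.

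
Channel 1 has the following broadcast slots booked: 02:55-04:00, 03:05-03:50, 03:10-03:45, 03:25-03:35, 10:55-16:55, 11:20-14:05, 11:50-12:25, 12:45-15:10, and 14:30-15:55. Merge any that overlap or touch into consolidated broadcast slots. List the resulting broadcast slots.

03:05-03:50 overlaps/touches 02:55-04:00 → extend to 02:55-04:00.
03:10-03:45 overlaps/touches 02:55-04:00 → extend to 02:55-04:00.
03:25-03:35 overlaps/touches 02:55-04:00 → extend to 02:55-04:00.
10:55-16:55 is disjoint → start new block.
11:20-14:05 overlaps/touches 10:55-16:55 → extend to 10:55-16:55.
11:50-12:25 overlaps/touches 10:55-16:55 → extend to 10:55-16:55.
12:45-15:10 overlaps/touches 10:55-16:55 → extend to 10:55-16:55.
14:30-15:55 overlaps/touches 10:55-16:55 → extend to 10:55-16:55.

02:55-04:00, 10:55-16:55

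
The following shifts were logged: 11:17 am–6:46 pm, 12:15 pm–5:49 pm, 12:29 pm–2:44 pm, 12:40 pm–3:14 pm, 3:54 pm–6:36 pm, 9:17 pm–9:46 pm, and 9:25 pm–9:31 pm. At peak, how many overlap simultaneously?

4

At 12:40 pm, 4 of the intervals are simultaneously active.
No point has more.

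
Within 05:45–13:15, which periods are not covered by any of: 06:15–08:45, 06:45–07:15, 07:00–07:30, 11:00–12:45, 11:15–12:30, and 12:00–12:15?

After merging, the occupied span is 06:15–08:45, 11:00–12:45.
Complement within 05:45–13:15: 05:45–06:15, 08:45–11:00, 12:45–13:15.

05:45–06:15, 08:45–11:00, 12:45–13:15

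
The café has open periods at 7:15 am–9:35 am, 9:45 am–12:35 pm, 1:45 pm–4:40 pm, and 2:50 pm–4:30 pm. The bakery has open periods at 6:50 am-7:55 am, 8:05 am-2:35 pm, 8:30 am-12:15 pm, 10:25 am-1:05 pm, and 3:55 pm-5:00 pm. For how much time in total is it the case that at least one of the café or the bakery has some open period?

10 h 10 min

First set merges to 7:15 am-9:35 am, 9:45 am-12:35 pm, 1:45 pm-4:40 pm.
Second set merges to 6:50 am-7:55 am, 8:05 am-2:35 pm, 3:55 pm-5:00 pm.
A ∪ B = 6:50 am-5:00 pm.
Total: 10 h 10 min.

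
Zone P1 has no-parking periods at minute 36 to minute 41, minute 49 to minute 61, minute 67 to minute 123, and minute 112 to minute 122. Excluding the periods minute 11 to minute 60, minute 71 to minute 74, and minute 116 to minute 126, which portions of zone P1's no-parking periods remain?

minute 60 to minute 61, minute 67 to minute 71, minute 74 to minute 116

First set merges to minute 36 to minute 41, minute 49 to minute 61, minute 67 to minute 123.
minute 36 to minute 41 lies entirely inside B → drops out.
minute 49 to minute 61 with B removed leaves minute 60 to minute 61.
minute 67 to minute 123 with B removed leaves minute 67 to minute 71, minute 74 to minute 116.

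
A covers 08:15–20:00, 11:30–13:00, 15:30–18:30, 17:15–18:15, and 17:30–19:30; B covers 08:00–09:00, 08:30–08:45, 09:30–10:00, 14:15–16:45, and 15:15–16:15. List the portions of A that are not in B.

09:00-09:30, 10:00-14:15, 16:45-20:00

First set merges to 08:15-20:00.
Second set merges to 08:00-09:00, 09:30-10:00, 14:15-16:45.
08:15-20:00 \ B = 09:00-09:30, 10:00-14:15, 16:45-20:00.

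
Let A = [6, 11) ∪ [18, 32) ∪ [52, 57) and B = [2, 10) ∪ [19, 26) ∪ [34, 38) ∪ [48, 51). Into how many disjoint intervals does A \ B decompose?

A \ B = [10, 11), [18, 19), [26, 32), [52, 57).
That is 4 disjoint pieces.

4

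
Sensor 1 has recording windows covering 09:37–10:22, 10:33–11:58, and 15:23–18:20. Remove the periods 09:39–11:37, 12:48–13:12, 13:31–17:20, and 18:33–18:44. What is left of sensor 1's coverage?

09:37–09:39, 11:37–11:58, 17:20–18:20

09:37–10:22 with B removed leaves 09:37–09:39.
10:33–11:58 with B removed leaves 11:37–11:58.
15:23–18:20 with B removed leaves 17:20–18:20.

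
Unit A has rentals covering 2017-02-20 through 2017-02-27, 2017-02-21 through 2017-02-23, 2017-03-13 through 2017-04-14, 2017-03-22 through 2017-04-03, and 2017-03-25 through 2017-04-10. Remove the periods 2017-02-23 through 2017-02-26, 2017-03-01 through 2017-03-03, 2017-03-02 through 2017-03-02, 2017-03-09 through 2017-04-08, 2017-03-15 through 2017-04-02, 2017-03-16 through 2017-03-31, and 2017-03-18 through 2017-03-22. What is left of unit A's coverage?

2017-02-20 through 2017-02-22, 2017-02-27 through 2017-02-27, 2017-04-09 through 2017-04-14

First set merges to 2017-02-20 through 2017-02-27, 2017-03-13 through 2017-04-14.
Second set merges to 2017-02-23 through 2017-02-26, 2017-03-01 through 2017-03-03, 2017-03-09 through 2017-04-08.
2017-02-20 through 2017-02-27 minus B → 2017-02-20 through 2017-02-22, 2017-02-27 through 2017-02-27.
2017-03-13 through 2017-04-14 minus B → 2017-04-09 through 2017-04-14.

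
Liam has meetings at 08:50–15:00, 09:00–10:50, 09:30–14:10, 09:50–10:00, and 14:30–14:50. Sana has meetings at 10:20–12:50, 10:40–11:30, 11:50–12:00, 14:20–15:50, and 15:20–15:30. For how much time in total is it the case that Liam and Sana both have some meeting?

First set merges to 08:50–15:00.
Second set merges to 10:20–12:50, 14:20–15:50.
A ∩ B = 10:20–12:50, 14:20–15:00.
Total: 2 h 30 min + 40 min = 3 h 10 min.

3 h 10 min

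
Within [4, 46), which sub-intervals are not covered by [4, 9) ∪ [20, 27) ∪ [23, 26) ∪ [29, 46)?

The merged coverage is [4, 9), [20, 27), [29, 46).
Uncovered inside [4, 46): [9, 20), [27, 29).

[9, 20) ∪ [27, 29)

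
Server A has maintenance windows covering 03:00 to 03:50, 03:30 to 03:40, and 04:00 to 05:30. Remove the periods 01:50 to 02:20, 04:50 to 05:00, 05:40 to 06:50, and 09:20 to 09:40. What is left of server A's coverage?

Merge the first list: 03:00-03:50, 04:00-05:30.
03:00-03:50 is untouched.
04:00-05:30 with B removed leaves 04:00-04:50, 05:00-05:30.

03:00-03:50, 04:00-04:50, 05:00-05:30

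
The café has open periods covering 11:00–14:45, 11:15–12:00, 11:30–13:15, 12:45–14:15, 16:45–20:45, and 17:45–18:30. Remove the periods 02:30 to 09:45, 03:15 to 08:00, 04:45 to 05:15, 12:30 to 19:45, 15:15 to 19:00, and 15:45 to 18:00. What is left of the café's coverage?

First set merges to 11:00–14:45, 16:45–20:45.
Second set merges to 02:30–09:45, 12:30–19:45.
11:00–14:45 \ B = 11:00–12:30.
16:45–20:45 \ B = 19:45–20:45.

11:00–12:30, 19:45–20:45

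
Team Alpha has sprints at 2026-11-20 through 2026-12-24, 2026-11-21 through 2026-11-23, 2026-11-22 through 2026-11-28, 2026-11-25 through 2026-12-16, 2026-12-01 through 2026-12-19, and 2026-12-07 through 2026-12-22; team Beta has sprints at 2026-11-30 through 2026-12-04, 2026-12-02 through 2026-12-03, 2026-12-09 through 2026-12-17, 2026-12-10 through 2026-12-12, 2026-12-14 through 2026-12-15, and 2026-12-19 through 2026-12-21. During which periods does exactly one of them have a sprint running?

2026-11-20 through 2026-11-29, 2026-12-05 through 2026-12-08, 2026-12-18 through 2026-12-18, 2026-12-22 through 2026-12-24

A, merged: 2026-11-20 through 2026-12-24.
B, merged: 2026-11-30 through 2026-12-04, 2026-12-09 through 2026-12-17, 2026-12-19 through 2026-12-21.
A but not B: 2026-11-20 through 2026-11-29, 2026-12-05 through 2026-12-08, 2026-12-18 through 2026-12-18, 2026-12-22 through 2026-12-24.
B but not A: none.
Combining gives A △ B.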